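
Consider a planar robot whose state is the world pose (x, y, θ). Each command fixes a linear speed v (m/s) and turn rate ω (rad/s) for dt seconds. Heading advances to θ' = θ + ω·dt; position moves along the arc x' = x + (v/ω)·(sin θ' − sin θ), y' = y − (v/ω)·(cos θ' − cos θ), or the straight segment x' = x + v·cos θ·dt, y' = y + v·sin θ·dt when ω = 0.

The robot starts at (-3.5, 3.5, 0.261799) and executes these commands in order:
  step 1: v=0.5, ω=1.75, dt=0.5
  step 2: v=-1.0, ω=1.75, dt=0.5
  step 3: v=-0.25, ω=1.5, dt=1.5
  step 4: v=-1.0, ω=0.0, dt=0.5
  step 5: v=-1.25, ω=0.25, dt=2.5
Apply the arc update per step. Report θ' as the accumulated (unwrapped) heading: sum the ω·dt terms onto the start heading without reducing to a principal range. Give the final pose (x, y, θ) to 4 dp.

step 1: θ'=1.1368 (R=0.2857) → pose (-3.3147, 3.6558, 1.1368)
step 2: θ'=2.0118 (R=-0.5714) → pose (-3.3130, 3.1716, 2.0118)
step 3: θ'=4.2618 (R=-0.1667) → pose (-3.0123, 3.1702, 4.2618)
step 4: θ'=4.2618 (straight) → pose (-2.7945, 3.6203, 4.2618)
step 5: θ'=4.8868 (R=-5.0000) → pose (-2.3713, 6.6654, 4.8868)

(-2.3713, 6.6654, 4.8868)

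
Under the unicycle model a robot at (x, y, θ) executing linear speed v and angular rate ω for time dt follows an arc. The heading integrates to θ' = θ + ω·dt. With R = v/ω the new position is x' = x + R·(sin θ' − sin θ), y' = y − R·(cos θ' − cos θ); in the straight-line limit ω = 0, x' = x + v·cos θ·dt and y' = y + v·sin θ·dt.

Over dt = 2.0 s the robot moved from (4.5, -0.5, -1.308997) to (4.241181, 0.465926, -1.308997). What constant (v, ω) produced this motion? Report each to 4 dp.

Δθ = -1.308997 − -1.308997 = 0.000000
ω = Δθ/dt = 0.000000/2.0 = 0.0000
ω = 0 → v = (Δx·cos θ + Δy·sin θ)/dt = -0.5000

v = -0.5000, ω = 0.0000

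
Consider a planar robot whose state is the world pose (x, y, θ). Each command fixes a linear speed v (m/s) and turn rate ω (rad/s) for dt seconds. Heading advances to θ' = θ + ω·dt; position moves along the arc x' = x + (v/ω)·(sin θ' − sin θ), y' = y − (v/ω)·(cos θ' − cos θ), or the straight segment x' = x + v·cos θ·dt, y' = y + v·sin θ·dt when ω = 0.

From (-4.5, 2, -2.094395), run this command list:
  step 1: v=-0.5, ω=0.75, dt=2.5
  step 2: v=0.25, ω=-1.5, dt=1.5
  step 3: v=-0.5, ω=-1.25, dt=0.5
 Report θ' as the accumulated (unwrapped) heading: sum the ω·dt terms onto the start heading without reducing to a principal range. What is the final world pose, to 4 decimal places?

(-4.6345, 2.7775, -3.0944)

step 1: θ'=-0.2194 (R=-0.6667) → pose (-4.9323, 2.9840, -0.2194)
step 2: θ'=-2.4694 (R=-0.1667) → pose (-4.8647, 2.6909, -2.4694)
step 3: θ'=-3.0944 (R=0.4000) → pose (-4.6345, 2.7775, -3.0944)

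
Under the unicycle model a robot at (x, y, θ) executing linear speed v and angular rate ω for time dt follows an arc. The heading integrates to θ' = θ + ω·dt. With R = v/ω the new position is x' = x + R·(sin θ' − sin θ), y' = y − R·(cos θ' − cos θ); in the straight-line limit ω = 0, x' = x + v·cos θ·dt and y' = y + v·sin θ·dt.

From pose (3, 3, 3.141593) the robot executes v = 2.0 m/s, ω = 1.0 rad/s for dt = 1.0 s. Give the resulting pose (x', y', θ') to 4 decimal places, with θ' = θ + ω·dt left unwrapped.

(1.3171, 2.0806, 4.1416)

θ' = 3.1416 + 1.0·1.0 = 4.1416
R = v/ω = 2.0/1.0 = 2.0000
x' = 3 + 2.0000·(sin 4.1416 − sin 3.1416) = 1.3171
y' = 3 − 2.0000·(cos 4.1416 − cos 3.1416) = 2.0806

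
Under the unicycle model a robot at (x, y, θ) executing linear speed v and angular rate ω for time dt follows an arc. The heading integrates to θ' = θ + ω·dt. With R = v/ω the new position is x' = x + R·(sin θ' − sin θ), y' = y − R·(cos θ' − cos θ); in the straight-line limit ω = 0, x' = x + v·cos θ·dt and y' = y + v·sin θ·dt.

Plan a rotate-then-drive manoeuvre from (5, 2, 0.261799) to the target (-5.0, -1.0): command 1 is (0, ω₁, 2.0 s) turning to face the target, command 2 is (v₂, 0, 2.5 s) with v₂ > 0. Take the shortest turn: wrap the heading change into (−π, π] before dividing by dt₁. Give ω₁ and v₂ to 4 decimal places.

ω₁ = -1.5560, v₂ = 4.1761

heading to target = atan2(-1−2, -5−5) = -2.8501
Δθ = wrap(-2.8501 − 0.2618) = -3.1119; ω₁ = Δθ/dt₁ = -1.5560
distance = √((-5−5)² + (-1−2)²) = 10.4403; v₂ = distance/dt₂ = 4.1761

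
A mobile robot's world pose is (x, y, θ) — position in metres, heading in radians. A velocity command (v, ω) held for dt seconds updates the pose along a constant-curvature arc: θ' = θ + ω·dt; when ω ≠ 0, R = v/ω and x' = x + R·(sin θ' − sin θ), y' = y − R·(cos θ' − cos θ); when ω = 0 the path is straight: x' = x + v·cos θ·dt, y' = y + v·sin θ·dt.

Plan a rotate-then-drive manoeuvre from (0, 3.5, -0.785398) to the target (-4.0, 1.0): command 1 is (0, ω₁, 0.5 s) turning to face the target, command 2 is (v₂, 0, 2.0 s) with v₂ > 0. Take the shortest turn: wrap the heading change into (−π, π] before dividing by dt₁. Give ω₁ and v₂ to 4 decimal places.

heading to target = atan2(1−3.5, -4−0) = -2.5830
Δθ = wrap(-2.5830 − -0.7854) = -1.7976; ω₁ = Δθ/dt₁ = -3.5952
distance = √((-4−0)² + (1−3.5)²) = 4.7170; v₂ = distance/dt₂ = 2.3585

ω₁ = -3.5952, v₂ = 2.3585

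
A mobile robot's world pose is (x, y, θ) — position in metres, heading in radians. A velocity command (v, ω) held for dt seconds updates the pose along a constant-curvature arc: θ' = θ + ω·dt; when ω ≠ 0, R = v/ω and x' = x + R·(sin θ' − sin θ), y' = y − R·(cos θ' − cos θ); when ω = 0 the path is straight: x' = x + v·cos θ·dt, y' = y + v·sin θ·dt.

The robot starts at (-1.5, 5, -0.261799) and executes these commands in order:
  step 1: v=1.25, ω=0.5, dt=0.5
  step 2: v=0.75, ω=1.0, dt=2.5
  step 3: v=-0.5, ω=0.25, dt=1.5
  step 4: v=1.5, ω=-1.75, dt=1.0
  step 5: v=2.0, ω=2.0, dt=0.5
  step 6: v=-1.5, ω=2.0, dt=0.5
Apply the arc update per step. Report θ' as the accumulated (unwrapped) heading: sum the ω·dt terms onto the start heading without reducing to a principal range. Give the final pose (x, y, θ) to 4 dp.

step 1: θ'=-0.0118 (R=2.5000) → pose (-0.8825, 4.9150, -0.0118)
step 2: θ'=2.4882 (R=0.7500) → pose (-0.4177, 6.2605, 2.4882)
step 3: θ'=2.8632 (R=-2.0000) → pose (0.2485, 5.9255, 2.8632)
step 4: θ'=1.1132 (R=-0.8571) → pose (-0.2849, 7.1283, 1.1132)
step 5: θ'=2.1132 (R=1.0000) → pose (-0.3256, 8.0863, 2.1132)
step 6: θ'=3.1132 (R=-0.7500) → pose (0.2955, 7.7238, 3.1132)

(0.2955, 7.7238, 3.1132)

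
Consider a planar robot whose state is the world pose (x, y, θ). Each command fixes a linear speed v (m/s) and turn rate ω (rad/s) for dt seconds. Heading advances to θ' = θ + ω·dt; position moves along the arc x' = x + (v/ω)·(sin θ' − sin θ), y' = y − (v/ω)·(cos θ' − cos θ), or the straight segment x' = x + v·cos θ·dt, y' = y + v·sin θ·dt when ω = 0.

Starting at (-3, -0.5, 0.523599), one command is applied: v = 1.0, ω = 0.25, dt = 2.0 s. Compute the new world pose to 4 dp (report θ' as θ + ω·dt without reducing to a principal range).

θ' = 0.5236 + 0.25·2.0 = 1.0236
R = v/ω = 1.0/0.25 = 4.0000
x' = -3 + 4.0000·(sin 1.0236 − sin 0.5236) = -1.5841
y' = -0.5 − 4.0000·(cos 1.0236 − cos 0.5236) = 0.8829

(-1.5841, 0.8829, 1.0236)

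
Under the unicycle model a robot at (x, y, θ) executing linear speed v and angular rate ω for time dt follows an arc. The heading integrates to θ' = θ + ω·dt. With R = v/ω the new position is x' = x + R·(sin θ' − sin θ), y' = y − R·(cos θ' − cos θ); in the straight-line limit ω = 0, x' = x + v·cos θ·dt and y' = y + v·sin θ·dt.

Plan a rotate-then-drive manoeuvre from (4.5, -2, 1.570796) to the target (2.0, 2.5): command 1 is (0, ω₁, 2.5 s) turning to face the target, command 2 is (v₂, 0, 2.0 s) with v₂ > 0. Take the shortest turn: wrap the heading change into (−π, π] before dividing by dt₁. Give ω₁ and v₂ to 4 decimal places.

ω₁ = 0.2028, v₂ = 2.5739

heading to target = atan2(2.5−-2, 2−4.5) = 2.0779
Δθ = wrap(2.0779 − 1.5708) = 0.5071; ω₁ = Δθ/dt₁ = 0.2028
distance = √((2−4.5)² + (2.5−-2)²) = 5.1478; v₂ = distance/dt₂ = 2.5739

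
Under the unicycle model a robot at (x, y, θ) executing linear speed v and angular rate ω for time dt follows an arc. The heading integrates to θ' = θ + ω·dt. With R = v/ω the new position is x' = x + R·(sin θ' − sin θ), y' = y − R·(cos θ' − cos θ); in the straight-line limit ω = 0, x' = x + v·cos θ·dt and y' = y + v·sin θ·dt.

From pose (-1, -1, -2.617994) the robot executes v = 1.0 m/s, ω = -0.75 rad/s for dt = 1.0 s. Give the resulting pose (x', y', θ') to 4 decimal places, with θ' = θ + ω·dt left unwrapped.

θ' = -2.6180 + -0.75·1.0 = -3.3680
R = v/ω = 1.0/-0.75 = -1.3333
x' = -1 + -1.3333·(sin -3.3680 − sin -2.6180) = -1.9660
y' = -1 − -1.3333·(cos -3.3680 − cos -2.6180) = -1.1446

(-1.9660, -1.1446, -3.3680)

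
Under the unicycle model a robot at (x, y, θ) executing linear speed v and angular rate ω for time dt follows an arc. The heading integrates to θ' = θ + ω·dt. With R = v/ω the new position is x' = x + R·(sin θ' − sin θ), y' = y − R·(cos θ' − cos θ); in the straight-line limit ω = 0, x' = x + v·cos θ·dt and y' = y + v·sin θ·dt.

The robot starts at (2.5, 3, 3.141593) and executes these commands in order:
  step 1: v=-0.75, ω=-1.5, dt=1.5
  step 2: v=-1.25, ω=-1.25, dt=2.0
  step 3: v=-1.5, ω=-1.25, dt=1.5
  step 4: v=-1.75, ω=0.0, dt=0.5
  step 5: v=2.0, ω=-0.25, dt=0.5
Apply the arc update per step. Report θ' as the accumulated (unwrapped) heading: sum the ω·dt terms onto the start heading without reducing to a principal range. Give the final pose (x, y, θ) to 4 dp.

(2.6187, 4.0370, -3.6084)

step 1: θ'=0.8916 (R=0.5000) → pose (2.8890, 2.1859, 0.8916)
step 2: θ'=-1.6084 (R=1.0000) → pose (1.1117, 2.8517, -1.6084)
step 3: θ'=-3.4834 (R=1.2000) → pose (2.7131, 3.9371, -3.4834)
step 4: θ'=-3.4834 (straight) → pose (3.5374, 3.6438, -3.4834)
step 5: θ'=-3.6084 (R=-8.0000) → pose (2.6187, 4.0370, -3.6084)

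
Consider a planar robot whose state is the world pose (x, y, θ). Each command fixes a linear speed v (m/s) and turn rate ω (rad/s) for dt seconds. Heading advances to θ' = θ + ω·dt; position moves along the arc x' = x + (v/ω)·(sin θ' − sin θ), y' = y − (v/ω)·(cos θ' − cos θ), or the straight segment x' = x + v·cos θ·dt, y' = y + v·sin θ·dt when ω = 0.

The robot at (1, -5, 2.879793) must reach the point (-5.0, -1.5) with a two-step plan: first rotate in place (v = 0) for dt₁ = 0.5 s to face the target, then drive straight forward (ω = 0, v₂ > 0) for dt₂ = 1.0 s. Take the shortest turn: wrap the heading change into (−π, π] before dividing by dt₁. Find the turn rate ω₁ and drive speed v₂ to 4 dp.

heading to target = atan2(-1.5−-5, -5−1) = 2.6135
Δθ = wrap(2.6135 − 2.8798) = -0.2663; ω₁ = Δθ/dt₁ = -0.5325
distance = √((-5−1)² + (-1.5−-5)²) = 6.9462; v₂ = distance/dt₂ = 6.9462

ω₁ = -0.5325, v₂ = 6.9462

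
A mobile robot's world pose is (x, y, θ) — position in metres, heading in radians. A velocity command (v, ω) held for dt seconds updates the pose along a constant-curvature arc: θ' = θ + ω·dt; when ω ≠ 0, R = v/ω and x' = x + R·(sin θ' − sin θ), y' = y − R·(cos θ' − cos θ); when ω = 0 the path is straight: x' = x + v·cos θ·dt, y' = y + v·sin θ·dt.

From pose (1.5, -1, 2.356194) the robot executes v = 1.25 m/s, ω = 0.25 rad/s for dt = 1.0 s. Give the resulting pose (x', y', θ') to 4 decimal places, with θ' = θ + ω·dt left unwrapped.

θ' = 2.3562 + 0.25·1.0 = 2.6062
R = v/ω = 1.25/0.25 = 5.0000
x' = 1.5 + 5.0000·(sin 2.6062 − sin 2.3562) = 0.5154
y' = -1 − 5.0000·(cos 2.6062 − cos 2.3562) = -0.2352

(0.5154, -0.2352, 2.6062)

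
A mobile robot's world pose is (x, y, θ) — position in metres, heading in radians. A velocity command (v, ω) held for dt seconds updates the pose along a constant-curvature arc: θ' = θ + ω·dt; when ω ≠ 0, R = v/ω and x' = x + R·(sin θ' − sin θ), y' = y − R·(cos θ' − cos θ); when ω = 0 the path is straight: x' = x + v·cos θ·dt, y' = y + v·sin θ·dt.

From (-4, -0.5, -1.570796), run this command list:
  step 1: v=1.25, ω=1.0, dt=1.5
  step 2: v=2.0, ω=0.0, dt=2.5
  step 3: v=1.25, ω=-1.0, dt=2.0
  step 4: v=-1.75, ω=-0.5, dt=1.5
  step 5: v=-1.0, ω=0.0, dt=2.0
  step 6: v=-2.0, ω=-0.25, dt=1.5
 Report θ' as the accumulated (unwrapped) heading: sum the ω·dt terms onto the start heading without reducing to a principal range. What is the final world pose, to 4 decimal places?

(9.9795, -1.2762, -3.1958)

step 1: θ'=-0.0708 (R=1.2500) → pose (-2.8384, -1.7469, -0.0708)
step 2: θ'=-0.0708 (straight) → pose (2.1491, -2.1006, -0.0708)
step 3: θ'=-2.0708 (R=-1.2500) → pose (3.1576, -3.9467, -2.0708)
step 4: θ'=-2.8208 (R=3.5000) → pose (5.1255, -2.3032, -2.8208)
step 5: θ'=-2.8208 (straight) → pose (7.0235, -1.6726, -2.8208)
step 6: θ'=-3.1958 (R=8.0000) → pose (9.9795, -1.2762, -3.1958)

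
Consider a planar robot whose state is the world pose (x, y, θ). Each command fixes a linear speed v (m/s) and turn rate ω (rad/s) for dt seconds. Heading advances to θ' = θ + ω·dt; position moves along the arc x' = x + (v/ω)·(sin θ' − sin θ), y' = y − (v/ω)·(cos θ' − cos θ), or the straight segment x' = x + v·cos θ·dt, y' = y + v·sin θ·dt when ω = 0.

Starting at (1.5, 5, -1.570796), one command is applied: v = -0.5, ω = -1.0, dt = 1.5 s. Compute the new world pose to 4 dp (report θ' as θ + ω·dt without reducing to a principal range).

θ' = -1.5708 + -1.0·1.5 = -3.0708
R = v/ω = -0.5/-1.0 = 0.5000
x' = 1.5 + 0.5000·(sin -3.0708 − sin -1.5708) = 1.9646
y' = 5 − 0.5000·(cos -3.0708 − cos -1.5708) = 5.4987

(1.9646, 5.4987, -3.0708)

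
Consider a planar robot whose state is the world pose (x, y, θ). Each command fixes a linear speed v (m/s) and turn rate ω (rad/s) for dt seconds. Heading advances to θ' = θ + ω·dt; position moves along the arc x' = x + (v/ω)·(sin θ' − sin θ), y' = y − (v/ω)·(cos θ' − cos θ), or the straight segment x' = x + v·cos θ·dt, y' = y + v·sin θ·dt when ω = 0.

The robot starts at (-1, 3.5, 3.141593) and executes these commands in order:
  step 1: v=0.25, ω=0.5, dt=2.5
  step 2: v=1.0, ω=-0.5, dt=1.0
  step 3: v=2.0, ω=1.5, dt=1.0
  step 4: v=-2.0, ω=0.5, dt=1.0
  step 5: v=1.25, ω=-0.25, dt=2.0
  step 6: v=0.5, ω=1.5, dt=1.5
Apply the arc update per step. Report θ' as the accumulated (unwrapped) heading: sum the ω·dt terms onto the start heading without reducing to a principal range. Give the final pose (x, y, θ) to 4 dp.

step 1: θ'=4.3916 (R=0.5000) → pose (-1.4745, 3.1577, 4.3916)
step 2: θ'=3.8916 (R=-2.0000) → pose (-2.0092, 2.3249, 3.8916)
step 3: θ'=5.3916 (R=1.3333) → pose (-2.1378, 0.5118, 5.3916)
step 4: θ'=5.8916 (R=-4.0000) → pose (-3.7234, 1.6963, 5.8916)
step 5: θ'=5.3916 (R=-5.0000) → pose (-1.7413, 0.2156, 5.3916)
step 6: θ'=7.6416 (R=0.3333) → pose (-1.1561, 0.3548, 7.6416)

(-1.1561, 0.3548, 7.6416)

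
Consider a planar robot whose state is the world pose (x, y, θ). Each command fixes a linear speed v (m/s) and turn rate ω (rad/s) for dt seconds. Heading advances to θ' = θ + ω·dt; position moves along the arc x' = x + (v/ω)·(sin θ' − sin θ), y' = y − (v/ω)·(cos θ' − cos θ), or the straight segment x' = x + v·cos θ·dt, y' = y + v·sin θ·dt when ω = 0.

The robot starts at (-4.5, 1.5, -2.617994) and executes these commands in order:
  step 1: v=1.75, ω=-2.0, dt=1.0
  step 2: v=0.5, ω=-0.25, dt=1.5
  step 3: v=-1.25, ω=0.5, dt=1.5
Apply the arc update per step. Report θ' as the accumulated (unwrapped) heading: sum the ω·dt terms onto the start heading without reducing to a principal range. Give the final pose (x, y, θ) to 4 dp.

(-5.5667, 1.0945, -4.2430)

step 1: θ'=-4.6180 (R=-0.8750) → pose (-5.8086, 2.1753, -4.6180)
step 2: θ'=-4.9930 (R=-2.0000) → pose (-5.7393, 2.9177, -4.9930)
step 3: θ'=-4.2430 (R=-2.5000) → pose (-5.5667, 1.0945, -4.2430)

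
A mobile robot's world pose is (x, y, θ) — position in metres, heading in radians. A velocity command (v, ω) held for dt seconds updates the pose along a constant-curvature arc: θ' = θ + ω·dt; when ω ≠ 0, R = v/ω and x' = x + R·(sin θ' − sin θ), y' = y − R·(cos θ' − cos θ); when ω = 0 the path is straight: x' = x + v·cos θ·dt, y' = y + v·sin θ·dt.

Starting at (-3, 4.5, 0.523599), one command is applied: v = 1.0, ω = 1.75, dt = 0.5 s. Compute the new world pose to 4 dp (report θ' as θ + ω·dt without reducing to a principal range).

θ' = 0.5236 + 1.75·0.5 = 1.3986
R = v/ω = 1.0/1.75 = 0.5714
x' = -3 + 0.5714·(sin 1.3986 − sin 0.5236) = -2.7227
y' = 4.5 − 0.5714·(cos 1.3986 − cos 0.5236) = 4.8970

(-2.7227, 4.8970, 1.3986)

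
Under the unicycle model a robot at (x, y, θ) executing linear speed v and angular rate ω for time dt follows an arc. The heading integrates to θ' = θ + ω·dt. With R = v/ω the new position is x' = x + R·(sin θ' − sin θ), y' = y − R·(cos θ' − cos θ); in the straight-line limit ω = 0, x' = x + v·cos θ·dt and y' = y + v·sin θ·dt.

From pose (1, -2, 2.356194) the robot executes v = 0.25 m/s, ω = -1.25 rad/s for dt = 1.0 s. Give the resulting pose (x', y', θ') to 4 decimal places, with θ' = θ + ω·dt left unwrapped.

θ' = 2.3562 + -1.25·1.0 = 1.1062
R = v/ω = 0.25/-1.25 = -0.2000
x' = 1 + -0.2000·(sin 1.1062 − sin 2.3562) = 0.9626
y' = -2 − -0.2000·(cos 1.1062 − cos 2.3562) = -1.7690

(0.9626, -1.7690, 1.1062)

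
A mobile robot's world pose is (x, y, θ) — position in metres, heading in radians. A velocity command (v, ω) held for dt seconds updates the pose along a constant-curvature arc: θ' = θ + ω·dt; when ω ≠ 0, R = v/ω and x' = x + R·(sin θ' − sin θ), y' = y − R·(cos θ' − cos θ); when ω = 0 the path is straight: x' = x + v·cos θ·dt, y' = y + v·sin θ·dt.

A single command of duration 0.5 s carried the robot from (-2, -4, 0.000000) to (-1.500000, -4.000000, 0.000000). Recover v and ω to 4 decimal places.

Δθ = 0.000000 − 0.000000 = 0.000000
ω = Δθ/dt = 0.000000/0.5 = 0.0000
ω = 0 → v = (Δx·cos θ + Δy·sin θ)/dt = 1.0000

v = 1.0000, ω = 0.0000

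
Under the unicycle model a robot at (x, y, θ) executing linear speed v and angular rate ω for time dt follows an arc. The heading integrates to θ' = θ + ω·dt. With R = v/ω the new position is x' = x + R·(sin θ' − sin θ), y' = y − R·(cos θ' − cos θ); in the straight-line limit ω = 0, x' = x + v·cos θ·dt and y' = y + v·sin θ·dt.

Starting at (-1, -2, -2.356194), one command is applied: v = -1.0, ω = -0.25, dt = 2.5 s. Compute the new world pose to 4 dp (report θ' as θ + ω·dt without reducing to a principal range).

θ' = -2.3562 + -0.25·2.5 = -2.9812
R = v/ω = -1.0/-0.25 = 4.0000
x' = -1 + 4.0000·(sin -2.9812 − sin -2.3562) = 1.1896
y' = -2 − 4.0000·(cos -2.9812 − cos -2.3562) = -0.8798

(1.1896, -0.8798, -2.9812)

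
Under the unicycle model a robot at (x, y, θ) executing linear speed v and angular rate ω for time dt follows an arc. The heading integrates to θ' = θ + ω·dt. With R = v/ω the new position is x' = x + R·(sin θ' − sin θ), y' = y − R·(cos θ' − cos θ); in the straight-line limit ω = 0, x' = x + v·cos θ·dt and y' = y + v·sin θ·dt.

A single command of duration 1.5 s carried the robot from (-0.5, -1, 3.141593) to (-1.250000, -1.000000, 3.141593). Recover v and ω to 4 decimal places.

Δθ = 3.141593 − 3.141593 = 0.000000
ω = Δθ/dt = 0.000000/1.5 = 0.0000
ω = 0 → v = (Δx·cos θ + Δy·sin θ)/dt = 0.5000

v = 0.5000, ω = 0.0000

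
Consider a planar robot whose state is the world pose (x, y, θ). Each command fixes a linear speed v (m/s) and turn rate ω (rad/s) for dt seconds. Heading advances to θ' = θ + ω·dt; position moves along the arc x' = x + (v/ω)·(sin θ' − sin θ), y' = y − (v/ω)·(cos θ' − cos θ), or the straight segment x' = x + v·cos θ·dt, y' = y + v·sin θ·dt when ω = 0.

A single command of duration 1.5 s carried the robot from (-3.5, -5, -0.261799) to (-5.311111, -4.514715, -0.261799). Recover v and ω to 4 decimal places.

v = -1.2500, ω = 0.0000

Δθ = -0.261799 − -0.261799 = 0.000000
ω = Δθ/dt = 0.000000/1.5 = 0.0000
ω = 0 → v = (Δx·cos θ + Δy·sin θ)/dt = -1.2500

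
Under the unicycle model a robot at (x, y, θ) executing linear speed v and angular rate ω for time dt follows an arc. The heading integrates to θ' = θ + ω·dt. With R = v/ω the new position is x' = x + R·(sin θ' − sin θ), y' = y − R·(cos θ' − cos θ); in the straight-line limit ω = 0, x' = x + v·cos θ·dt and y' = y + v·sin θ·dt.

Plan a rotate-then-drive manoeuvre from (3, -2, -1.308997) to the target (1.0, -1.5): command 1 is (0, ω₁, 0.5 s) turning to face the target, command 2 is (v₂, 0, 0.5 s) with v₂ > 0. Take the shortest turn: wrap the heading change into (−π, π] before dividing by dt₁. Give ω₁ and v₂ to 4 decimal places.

ω₁ = -4.1551, v₂ = 4.1231

heading to target = atan2(-1.5−-2, 1−3) = 2.8966
Δθ = wrap(2.8966 − -1.3090) = -2.0776; ω₁ = Δθ/dt₁ = -4.1551
distance = √((1−3)² + (-1.5−-2)²) = 2.0616; v₂ = distance/dt₂ = 4.1231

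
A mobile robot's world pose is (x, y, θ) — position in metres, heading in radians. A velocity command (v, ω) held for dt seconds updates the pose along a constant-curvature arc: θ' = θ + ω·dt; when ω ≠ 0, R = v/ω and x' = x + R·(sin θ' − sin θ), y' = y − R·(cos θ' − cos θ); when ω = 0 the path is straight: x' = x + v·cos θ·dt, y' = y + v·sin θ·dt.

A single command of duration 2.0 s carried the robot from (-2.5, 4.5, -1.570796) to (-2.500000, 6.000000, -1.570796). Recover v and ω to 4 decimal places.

Δθ = -1.570796 − -1.570796 = 0.000000
ω = Δθ/dt = 0.000000/2.0 = 0.0000
ω = 0 → v = (Δx·cos θ + Δy·sin θ)/dt = -0.7500

v = -0.7500, ω = 0.0000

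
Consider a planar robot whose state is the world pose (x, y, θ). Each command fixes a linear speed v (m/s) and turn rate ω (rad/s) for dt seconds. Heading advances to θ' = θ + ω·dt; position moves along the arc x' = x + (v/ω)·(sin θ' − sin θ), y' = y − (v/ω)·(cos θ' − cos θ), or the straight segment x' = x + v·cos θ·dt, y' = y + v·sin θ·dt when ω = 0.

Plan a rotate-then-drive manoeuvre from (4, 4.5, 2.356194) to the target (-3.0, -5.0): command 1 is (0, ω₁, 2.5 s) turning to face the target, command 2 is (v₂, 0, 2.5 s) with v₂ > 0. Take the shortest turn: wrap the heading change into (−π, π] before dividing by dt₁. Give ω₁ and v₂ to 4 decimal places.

heading to target = atan2(-5−4.5, -3−4) = -2.2058
Δθ = wrap(-2.2058 − 2.3562) = 1.7212; ω₁ = Δθ/dt₁ = 0.6885
distance = √((-3−4)² + (-5−4.5)²) = 11.8004; v₂ = distance/dt₂ = 4.7202

ω₁ = 0.6885, v₂ = 4.7202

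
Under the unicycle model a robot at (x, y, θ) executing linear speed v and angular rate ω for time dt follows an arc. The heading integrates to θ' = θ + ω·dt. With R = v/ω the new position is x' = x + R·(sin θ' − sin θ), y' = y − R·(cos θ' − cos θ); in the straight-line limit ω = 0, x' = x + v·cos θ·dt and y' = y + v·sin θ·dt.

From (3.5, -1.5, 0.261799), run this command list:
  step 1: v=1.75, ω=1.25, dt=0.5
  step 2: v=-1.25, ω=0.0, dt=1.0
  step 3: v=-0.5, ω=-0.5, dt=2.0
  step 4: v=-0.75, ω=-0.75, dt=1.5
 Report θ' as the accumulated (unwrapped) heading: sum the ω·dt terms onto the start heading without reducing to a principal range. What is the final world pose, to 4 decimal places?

(1.7126, -1.6958, -1.2382)

step 1: θ'=0.8868 (R=1.4000) → pose (4.2227, -1.0324, 0.8868)
step 2: θ'=0.8868 (straight) → pose (3.4329, -2.0012, 0.8868)
step 3: θ'=-0.1132 (R=1.0000) → pose (2.5448, -2.3629, -0.1132)
step 4: θ'=-1.2382 (R=1.0000) → pose (1.7126, -1.6958, -1.2382)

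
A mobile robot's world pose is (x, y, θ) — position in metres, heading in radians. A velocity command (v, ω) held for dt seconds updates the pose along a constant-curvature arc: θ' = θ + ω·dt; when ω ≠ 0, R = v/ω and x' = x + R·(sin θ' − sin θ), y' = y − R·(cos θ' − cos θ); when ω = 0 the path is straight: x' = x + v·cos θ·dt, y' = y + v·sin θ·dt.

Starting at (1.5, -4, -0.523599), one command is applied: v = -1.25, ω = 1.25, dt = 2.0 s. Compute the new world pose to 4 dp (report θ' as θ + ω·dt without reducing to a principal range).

θ' = -0.5236 + 1.25·2.0 = 1.9764
R = v/ω = -1.25/1.25 = -1.0000
x' = 1.5 + -1.0000·(sin 1.9764 − sin -0.5236) = 0.0811
y' = -4 − -1.0000·(cos 1.9764 − cos -0.5236) = -5.2606

(0.0811, -5.2606, 1.9764)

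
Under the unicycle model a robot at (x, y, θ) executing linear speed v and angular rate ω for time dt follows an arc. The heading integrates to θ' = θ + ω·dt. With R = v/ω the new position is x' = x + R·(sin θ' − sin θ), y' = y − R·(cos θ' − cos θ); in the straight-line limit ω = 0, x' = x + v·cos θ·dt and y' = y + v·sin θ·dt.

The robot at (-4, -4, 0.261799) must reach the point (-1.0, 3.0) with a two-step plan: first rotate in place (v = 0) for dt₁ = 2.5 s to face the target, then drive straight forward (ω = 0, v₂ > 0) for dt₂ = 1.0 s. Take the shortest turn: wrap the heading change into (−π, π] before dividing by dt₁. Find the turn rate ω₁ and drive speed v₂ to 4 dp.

ω₁ = 0.3616, v₂ = 7.6158

heading to target = atan2(3−-4, -1−-4) = 1.1659
Δθ = wrap(1.1659 − 0.2618) = 0.9041; ω₁ = Δθ/dt₁ = 0.3616
distance = √((-1−-4)² + (3−-4)²) = 7.6158; v₂ = distance/dt₂ = 7.6158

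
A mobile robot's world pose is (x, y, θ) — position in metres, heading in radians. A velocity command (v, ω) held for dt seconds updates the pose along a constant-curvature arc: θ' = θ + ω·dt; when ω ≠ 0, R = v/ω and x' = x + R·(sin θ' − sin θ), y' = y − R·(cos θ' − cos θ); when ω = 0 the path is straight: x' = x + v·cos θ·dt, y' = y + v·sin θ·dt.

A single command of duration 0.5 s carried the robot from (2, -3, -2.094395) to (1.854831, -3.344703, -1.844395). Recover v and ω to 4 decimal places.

Δθ = -1.844395 − -2.094395 = 0.250000
ω = Δθ/dt = 0.250000/0.5 = 0.5000
R = −Δy/(cos θ' − cos θ) = 1.5000
v = R·ω = 1.5000·0.5000 = 0.7500

v = 0.7500, ω = 0.5000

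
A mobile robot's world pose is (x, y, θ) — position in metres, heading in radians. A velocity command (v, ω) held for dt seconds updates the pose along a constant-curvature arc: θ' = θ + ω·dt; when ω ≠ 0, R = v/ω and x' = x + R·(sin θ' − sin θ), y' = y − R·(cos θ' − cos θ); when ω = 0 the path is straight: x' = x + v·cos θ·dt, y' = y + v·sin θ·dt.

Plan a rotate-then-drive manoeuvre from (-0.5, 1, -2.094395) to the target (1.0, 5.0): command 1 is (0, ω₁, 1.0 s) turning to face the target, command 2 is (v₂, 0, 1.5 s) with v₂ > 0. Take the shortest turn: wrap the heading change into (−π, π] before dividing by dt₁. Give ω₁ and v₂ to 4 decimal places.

heading to target = atan2(5−1, 1−-0.5) = 1.2120
Δθ = wrap(1.2120 − -2.0944) = -2.9768; ω₁ = Δθ/dt₁ = -2.9768
distance = √((1−-0.5)² + (5−1)²) = 4.2720; v₂ = distance/dt₂ = 2.8480

ω₁ = -2.9768, v₂ = 2.8480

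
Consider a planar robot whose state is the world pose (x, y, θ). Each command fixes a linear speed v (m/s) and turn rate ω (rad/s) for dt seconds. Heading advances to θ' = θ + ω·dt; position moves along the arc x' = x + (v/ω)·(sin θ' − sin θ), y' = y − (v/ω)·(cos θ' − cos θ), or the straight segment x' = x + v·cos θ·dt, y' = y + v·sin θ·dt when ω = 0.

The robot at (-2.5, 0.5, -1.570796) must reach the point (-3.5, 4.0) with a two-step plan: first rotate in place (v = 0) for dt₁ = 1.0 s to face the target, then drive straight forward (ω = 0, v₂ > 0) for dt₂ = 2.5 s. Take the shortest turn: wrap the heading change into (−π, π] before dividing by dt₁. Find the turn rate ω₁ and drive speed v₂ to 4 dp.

ω₁ = -2.8633, v₂ = 1.4560

heading to target = atan2(4−0.5, -3.5−-2.5) = 1.8491
Δθ = wrap(1.8491 − -1.5708) = -2.8633; ω₁ = Δθ/dt₁ = -2.8633
distance = √((-3.5−-2.5)² + (4−0.5)²) = 3.6401; v₂ = distance/dt₂ = 1.4560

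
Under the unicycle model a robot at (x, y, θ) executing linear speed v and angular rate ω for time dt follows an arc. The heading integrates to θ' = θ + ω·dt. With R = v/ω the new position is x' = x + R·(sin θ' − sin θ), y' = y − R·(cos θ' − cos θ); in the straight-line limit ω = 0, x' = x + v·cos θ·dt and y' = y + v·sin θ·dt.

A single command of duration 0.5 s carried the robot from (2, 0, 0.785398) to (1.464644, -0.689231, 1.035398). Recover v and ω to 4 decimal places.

v = -1.7500, ω = 0.5000

Δθ = 1.035398 − 0.785398 = 0.250000
ω = Δθ/dt = 0.250000/0.5 = 0.5000
R = −Δy/(cos θ' − cos θ) = -3.5000
v = R·ω = -3.5000·0.5000 = -1.7500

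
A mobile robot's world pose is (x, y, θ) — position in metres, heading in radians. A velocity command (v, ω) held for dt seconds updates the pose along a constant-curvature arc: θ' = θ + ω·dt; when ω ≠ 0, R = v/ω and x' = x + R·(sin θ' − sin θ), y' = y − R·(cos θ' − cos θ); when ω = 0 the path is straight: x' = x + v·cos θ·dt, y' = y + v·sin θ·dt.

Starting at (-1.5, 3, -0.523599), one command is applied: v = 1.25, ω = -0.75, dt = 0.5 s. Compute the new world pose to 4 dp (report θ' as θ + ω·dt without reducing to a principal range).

(-1.0292, 2.5945, -0.8986)

θ' = -0.5236 + -0.75·0.5 = -0.8986
R = v/ω = 1.25/-0.75 = -1.6667
x' = -1.5 + -1.6667·(sin -0.8986 − sin -0.5236) = -1.0292
y' = 3 − -1.6667·(cos -0.8986 − cos -0.5236) = 2.5945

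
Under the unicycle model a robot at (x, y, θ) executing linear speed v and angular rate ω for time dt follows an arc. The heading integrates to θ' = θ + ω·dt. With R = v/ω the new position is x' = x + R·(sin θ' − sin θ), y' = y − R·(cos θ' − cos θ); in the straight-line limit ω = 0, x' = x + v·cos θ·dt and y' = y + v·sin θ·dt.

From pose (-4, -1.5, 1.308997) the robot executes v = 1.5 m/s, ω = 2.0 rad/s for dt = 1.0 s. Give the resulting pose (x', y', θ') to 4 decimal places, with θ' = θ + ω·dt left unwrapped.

(-4.8494, -0.5664, 3.3090)

θ' = 1.3090 + 2.0·1.0 = 3.3090
R = v/ω = 1.5/2.0 = 0.7500
x' = -4 + 0.7500·(sin 3.3090 − sin 1.3090) = -4.8494
y' = -1.5 − 0.7500·(cos 3.3090 − cos 1.3090) = -0.5664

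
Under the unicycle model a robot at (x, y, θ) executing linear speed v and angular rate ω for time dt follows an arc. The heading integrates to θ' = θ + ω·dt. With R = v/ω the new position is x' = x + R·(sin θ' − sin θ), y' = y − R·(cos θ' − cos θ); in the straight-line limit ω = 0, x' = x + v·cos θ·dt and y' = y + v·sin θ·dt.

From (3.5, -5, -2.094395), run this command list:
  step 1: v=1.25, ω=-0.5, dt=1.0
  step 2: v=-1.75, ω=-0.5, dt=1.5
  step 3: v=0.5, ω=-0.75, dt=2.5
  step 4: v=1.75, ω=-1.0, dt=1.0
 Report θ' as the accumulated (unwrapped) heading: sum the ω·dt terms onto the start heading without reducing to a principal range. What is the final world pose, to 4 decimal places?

(6.1314, -3.5722, -6.2194)

step 1: θ'=-2.5944 (R=-2.5000) → pose (2.6357, -5.8850, -2.5944)
step 2: θ'=-3.3444 (R=3.5000) → pose (5.1617, -5.4456, -3.3444)
step 3: θ'=-5.2194 (R=-0.6667) → pose (4.7131, -4.4689, -5.2194)
step 4: θ'=-6.2194 (R=-1.7500) → pose (6.1314, -3.5722, -6.2194)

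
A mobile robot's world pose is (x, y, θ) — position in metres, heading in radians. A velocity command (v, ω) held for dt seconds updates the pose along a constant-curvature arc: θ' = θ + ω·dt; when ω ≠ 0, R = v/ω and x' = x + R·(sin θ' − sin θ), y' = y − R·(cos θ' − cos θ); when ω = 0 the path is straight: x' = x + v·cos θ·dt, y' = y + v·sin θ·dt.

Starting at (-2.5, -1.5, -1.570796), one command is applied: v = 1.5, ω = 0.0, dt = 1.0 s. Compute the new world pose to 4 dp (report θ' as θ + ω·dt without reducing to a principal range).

θ' = -1.5708 + 0.0·1.0 = -1.5708
ω = 0 → straight: x' = -2.5 + 1.5·cos(-1.5708)·1.0 = -2.5000
y' = -1.5 + 1.5·sin(-1.5708)·1.0 = -3.0000

(-2.5000, -3.0000, -1.5708)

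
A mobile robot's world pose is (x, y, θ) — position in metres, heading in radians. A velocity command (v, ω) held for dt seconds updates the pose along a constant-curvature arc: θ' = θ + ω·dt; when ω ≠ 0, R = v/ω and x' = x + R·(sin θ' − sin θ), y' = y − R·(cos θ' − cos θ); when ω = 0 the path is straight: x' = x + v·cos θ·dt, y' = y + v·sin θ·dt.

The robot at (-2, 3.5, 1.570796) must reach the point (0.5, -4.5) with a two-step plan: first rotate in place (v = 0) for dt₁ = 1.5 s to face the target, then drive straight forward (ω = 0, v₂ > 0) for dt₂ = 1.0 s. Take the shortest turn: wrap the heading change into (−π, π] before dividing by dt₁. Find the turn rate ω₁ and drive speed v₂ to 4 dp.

heading to target = atan2(-4.5−3.5, 0.5−-2) = -1.2679
Δθ = wrap(-1.2679 − 1.5708) = -2.8387; ω₁ = Δθ/dt₁ = -1.8925
distance = √((0.5−-2)² + (-4.5−3.5)²) = 8.3815; v₂ = distance/dt₂ = 8.3815

ω₁ = -1.8925, v₂ = 8.3815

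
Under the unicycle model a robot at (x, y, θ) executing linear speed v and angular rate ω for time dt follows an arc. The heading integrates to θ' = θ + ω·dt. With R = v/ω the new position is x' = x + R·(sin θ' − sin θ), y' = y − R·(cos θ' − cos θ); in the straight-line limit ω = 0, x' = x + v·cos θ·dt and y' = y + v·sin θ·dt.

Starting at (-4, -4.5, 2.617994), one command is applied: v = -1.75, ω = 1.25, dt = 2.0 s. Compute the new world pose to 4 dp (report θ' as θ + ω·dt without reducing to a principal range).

(-2.0136, -2.7352, 5.1180)

θ' = 2.6180 + 1.25·2.0 = 5.1180
R = v/ω = -1.75/1.25 = -1.4000
x' = -4 + -1.4000·(sin 5.1180 − sin 2.6180) = -2.0136
y' = -4.5 − -1.4000·(cos 5.1180 − cos 2.6180) = -2.7352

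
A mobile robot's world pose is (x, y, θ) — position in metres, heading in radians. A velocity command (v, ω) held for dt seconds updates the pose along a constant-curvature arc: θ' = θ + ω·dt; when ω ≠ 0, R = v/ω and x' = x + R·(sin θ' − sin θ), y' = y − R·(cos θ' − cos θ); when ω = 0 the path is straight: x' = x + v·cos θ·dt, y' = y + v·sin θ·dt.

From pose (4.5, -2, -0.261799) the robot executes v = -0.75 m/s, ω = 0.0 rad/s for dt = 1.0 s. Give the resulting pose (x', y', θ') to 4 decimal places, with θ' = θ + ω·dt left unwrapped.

(3.7756, -1.8059, -0.2618)

θ' = -0.2618 + 0.0·1.0 = -0.2618
ω = 0 → straight: x' = 4.5 + -0.75·cos(-0.2618)·1.0 = 3.7756
y' = -2 + -0.75·sin(-0.2618)·1.0 = -1.8059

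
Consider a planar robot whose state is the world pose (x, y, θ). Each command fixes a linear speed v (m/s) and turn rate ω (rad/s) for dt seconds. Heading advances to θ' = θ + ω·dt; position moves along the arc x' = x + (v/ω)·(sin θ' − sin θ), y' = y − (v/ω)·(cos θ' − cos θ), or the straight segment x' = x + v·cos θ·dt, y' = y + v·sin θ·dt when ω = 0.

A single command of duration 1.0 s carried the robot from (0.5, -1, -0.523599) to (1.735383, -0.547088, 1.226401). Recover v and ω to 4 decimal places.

v = 1.5000, ω = 1.7500

Δθ = 1.226401 − -0.523599 = 1.750000
ω = Δθ/dt = 1.750000/1.0 = 1.7500
R = Δx/(sin θ' − sin θ) = 0.8571
v = R·ω = 0.8571·1.7500 = 1.5000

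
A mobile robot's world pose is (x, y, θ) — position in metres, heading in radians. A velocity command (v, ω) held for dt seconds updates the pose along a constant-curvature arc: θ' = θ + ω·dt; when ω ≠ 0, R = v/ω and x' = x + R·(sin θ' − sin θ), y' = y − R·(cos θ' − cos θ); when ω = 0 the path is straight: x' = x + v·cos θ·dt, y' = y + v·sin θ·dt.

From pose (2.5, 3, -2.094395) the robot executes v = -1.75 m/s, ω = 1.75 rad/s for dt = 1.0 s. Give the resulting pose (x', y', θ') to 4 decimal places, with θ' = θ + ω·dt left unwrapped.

θ' = -2.0944 + 1.75·1.0 = -0.3444
R = v/ω = -1.75/1.75 = -1.0000
x' = 2.5 + -1.0000·(sin -0.3444 − sin -2.0944) = 1.9716
y' = 3 − -1.0000·(cos -0.3444 − cos -2.0944) = 4.4413

(1.9716, 4.4413, -0.3444)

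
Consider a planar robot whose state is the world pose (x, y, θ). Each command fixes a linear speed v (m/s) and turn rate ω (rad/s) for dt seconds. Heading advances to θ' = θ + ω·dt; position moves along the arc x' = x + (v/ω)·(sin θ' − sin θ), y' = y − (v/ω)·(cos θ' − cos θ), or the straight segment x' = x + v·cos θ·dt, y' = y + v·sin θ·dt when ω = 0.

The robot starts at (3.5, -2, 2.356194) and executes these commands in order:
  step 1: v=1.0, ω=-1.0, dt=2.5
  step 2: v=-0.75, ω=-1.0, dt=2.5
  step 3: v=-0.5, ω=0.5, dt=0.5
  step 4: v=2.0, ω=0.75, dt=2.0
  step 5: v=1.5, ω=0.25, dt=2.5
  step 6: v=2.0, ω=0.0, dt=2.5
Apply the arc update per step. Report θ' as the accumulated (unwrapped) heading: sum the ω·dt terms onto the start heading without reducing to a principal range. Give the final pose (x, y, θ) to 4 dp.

step 1: θ'=-0.1438 (R=-1.0000) → pose (4.3504, -0.3032, -0.1438)
step 2: θ'=-2.6438 (R=0.7500) → pose (4.0998, 1.0980, -2.6438)
step 3: θ'=-2.3938 (R=-1.0000) → pose (4.3023, 1.2435, -2.3938)
step 4: θ'=-0.8938 (R=2.6667) → pose (4.0371, -2.3823, -0.8938)
step 5: θ'=-0.2688 (R=6.0000) → pose (7.1204, -4.4081, -0.2688)
step 6: θ'=-0.2688 (straight) → pose (11.9409, -5.7360, -0.2688)

(11.9409, -5.7360, -0.2688)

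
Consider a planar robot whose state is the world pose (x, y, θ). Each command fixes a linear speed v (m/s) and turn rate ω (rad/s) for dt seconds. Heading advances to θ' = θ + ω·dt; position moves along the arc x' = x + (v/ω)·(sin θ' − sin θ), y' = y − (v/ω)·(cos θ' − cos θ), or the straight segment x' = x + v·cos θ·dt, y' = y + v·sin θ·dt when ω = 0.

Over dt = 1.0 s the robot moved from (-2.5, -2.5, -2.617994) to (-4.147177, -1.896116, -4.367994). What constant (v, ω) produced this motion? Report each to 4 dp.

v = 2.0000, ω = -1.7500

Δθ = -4.367994 − -2.617994 = -1.750000
ω = Δθ/dt = -1.750000/1.0 = -1.7500
R = Δx/(sin θ' − sin θ) = -1.1429
v = R·ω = -1.1429·-1.7500 = 2.0000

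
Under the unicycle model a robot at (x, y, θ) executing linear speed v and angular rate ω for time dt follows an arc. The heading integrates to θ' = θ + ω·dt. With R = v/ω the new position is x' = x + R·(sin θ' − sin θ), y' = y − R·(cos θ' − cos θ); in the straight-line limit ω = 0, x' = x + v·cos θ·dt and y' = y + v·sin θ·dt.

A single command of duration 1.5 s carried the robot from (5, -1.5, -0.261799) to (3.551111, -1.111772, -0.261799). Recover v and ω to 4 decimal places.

Δθ = -0.261799 − -0.261799 = 0.000000
ω = Δθ/dt = 0.000000/1.5 = 0.0000
ω = 0 → v = (Δx·cos θ + Δy·sin θ)/dt = -1.0000

v = -1.0000, ω = 0.0000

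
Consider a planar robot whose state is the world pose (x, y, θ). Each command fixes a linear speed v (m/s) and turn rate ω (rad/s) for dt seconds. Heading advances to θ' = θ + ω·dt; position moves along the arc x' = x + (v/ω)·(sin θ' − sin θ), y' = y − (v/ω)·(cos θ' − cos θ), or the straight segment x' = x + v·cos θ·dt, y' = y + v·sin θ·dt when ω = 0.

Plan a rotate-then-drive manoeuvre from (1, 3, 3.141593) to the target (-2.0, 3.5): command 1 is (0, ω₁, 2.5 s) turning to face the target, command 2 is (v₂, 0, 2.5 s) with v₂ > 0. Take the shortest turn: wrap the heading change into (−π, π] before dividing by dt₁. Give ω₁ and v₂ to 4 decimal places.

heading to target = atan2(3.5−3, -2−1) = 2.9764
Δθ = wrap(2.9764 − 3.1416) = -0.1651; ω₁ = Δθ/dt₁ = -0.0661
distance = √((-2−1)² + (3.5−3)²) = 3.0414; v₂ = distance/dt₂ = 1.2166

ω₁ = -0.0661, v₂ = 1.2166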